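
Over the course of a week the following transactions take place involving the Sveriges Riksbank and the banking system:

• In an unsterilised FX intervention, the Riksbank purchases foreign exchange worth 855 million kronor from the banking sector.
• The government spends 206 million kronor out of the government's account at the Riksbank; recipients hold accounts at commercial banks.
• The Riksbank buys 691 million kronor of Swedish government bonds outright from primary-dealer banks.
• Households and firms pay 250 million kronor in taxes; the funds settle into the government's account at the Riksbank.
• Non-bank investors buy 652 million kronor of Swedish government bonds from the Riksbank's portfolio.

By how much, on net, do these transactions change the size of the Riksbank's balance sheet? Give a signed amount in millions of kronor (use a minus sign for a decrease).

+894 million

Riksbank balance sheet:
  Assets:      Securities +39M, Foreign assets +855M
  Liabilities: Bank reserves +850M, Government deposits +44M
Change in total Riksbank assets = +894 million.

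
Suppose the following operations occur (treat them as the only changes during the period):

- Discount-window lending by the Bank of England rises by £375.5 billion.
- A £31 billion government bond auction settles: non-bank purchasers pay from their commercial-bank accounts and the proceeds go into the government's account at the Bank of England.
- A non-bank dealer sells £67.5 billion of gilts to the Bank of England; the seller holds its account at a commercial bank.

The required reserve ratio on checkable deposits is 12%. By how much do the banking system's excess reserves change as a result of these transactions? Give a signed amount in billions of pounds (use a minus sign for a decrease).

Discount-window loan £375.5 billion: reserves +£375.5B, deposits 0.
Government account inflow £31 billion: reserves −£31B, deposits −£31B.
Asset purchase (from non-banks) £67.5 billion: reserves +£67.5B, deposits +£67.5B.
Totals: Δreserves = +£412B, Δdeposits = +£36.5B.
Δrequired reserves = 12% × +£36.5B = +£4.38B.
Δexcess reserves = Δreserves − Δrequired = +£412B − (+£4.38B) = +£407.62 billion.

+£407.62 billion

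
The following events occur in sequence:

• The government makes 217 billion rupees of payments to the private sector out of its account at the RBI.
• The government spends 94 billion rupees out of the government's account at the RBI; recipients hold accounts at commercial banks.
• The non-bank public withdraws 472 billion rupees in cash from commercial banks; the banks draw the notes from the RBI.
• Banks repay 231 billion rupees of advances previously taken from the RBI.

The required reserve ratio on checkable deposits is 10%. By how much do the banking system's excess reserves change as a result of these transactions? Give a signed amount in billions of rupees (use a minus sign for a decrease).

-375.9 billion

Government spending 217 billion rupees: reserves +217B, deposits +217B.
Government spending 94 billion rupees: reserves +94B, deposits +94B.
Currency withdrawal 472 billion rupees: reserves −472B, deposits −472B.
Discount-window repayment 231 billion rupees: reserves −231B, deposits 0.
Totals: Δreserves = −392B, Δdeposits = −161B.
Δrequired reserves = 10% × −161B = −16.1B.
Δexcess reserves = Δreserves − Δrequired = −392B − (−16.1B) = -375.9 billion.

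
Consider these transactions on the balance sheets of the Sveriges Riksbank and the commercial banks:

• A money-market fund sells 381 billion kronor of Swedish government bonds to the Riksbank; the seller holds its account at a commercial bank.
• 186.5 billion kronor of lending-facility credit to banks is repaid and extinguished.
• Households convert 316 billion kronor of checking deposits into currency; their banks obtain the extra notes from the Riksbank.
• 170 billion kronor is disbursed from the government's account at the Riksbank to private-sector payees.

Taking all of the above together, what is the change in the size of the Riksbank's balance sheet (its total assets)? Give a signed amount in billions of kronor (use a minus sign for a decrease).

Riksbank balance sheet:
  Assets:      Securities +381B, Loans to banks −186.5B
  Liabilities: Bank reserves +48.5B, Currency in circulation +316B, Government deposits −170B
Change in total Riksbank assets = +194.5 billion.

+194.5 billion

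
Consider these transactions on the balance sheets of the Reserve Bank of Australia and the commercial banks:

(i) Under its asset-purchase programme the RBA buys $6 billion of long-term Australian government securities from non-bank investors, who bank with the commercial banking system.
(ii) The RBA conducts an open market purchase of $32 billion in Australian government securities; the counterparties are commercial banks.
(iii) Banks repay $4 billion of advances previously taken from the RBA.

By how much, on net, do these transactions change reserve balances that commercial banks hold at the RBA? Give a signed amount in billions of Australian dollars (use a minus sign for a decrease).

+$34 billion

RBA balance sheet:
  Assets:      Securities +$38B, Loans to banks −$4B
  Liabilities: Bank reserves +$34B
Commercial banking system:
  Assets:      Reserves at CB +$34B, Securities −$32B
  Liabilities: Checkable deposits +$6B, Borrowings from CB −$4B
So the change in reserve balances that commercial banks hold at the RBA is +$34 billion.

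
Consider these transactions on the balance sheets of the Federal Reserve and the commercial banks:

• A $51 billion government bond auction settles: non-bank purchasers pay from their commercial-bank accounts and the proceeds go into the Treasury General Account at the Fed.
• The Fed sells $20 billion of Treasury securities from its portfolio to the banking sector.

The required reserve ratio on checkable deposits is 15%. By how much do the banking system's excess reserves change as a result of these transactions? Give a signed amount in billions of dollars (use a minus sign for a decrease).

Government account inflow $51 billion: reserves −$51B, deposits −$51B.
OMO sale (to banks) $20 billion: reserves −$20B, deposits 0.
Totals: Δreserves = −$71B, Δdeposits = −$51B.
Δrequired reserves = 15% × −$51B = −$7.65B.
Δexcess reserves = Δreserves − Δrequired = −$71B − (−$7.65B) = -$63.35 billion.

-$63.35 billion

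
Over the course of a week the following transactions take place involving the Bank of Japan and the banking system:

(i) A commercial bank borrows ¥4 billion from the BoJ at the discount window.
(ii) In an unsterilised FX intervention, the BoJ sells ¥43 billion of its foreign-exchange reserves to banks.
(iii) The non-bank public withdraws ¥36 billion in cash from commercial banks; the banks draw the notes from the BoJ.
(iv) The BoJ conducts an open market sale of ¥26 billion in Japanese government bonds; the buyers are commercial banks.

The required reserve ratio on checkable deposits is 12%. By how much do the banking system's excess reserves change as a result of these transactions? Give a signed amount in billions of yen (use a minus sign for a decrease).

-¥96.68 billion

Discount-window loan ¥4 billion: reserves +¥4B, deposits 0.
FX sale ¥43 billion: reserves −¥43B, deposits 0.
Currency withdrawal ¥36 billion: reserves −¥36B, deposits −¥36B.
OMO sale (to banks) ¥26 billion: reserves −¥26B, deposits 0.
Totals: Δreserves = −¥101B, Δdeposits = −¥36B.
Δrequired reserves = 12% × −¥36B = −¥4.32B.
Δexcess reserves = Δreserves − Δrequired = −¥101B − (−¥4.32B) = -¥96.68 billion.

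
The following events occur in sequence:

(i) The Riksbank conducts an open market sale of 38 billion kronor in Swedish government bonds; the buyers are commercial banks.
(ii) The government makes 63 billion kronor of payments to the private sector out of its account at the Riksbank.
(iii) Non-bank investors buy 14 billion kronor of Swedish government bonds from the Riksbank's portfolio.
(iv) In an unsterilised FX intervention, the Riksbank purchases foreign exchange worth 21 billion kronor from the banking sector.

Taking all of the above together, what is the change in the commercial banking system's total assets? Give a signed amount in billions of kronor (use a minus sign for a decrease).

OMO sale (to banks) 38 billion kronor: just an asset swap on bank balance sheets → 0.
Government spending 63 billion kronor: bank balance sheets expand → +63B.
Asset sale (to non-banks) 14 billion kronor: bank balance sheets shrink → −14B.
FX purchase 21 billion kronor: just an asset swap on bank balance sheets → 0.
Net: 0 + 63 − 14 + 0 = +49 billion.

+49 billion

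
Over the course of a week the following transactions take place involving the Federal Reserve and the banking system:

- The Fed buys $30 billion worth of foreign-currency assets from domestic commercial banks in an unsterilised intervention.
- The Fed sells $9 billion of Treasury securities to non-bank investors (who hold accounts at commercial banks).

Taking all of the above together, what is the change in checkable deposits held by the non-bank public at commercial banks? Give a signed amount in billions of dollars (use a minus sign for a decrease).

-$9 billion

FX purchase $30 billion: the counterparty is a bank, so public deposits are unchanged → 0.
Asset sale (to non-banks) $9 billion: non-bank counterparties' bank balances fall → −$9B.
Net: 0 − 9 = -$9 billion.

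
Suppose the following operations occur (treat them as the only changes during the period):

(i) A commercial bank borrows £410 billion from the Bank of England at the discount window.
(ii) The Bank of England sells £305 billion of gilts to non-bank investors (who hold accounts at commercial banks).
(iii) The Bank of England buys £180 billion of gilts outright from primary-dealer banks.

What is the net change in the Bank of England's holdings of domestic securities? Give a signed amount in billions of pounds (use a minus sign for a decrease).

Discount-window loan £410 billion: the Bank of England's securities portfolio is untouched → 0.
Asset sale (to non-banks) £305 billion: securities removed from the Bank of England's portfolio → −£305B.
OMO purchase (from banks) £180 billion: securities added to the Bank of England's portfolio → +£180B.
Net: 0 − 305 + 180 = -£125 billion.

-£125 billion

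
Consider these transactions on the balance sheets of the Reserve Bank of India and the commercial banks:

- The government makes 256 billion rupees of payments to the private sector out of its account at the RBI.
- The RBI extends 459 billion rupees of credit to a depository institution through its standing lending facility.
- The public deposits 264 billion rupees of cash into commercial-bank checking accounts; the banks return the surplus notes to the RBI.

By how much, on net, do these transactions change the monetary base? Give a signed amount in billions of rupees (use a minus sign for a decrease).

+715 billion

Government spending 256 billion rupees: a non-base liability converts back to reserves → +256B.
Discount-window loan 459 billion rupees: RBI balance sheet expands → +459B.
Currency deposit 264 billion rupees: just a shift between currency and reserves — both are base money → 0.
Net: 256 + 459 + 0 = +715 billion.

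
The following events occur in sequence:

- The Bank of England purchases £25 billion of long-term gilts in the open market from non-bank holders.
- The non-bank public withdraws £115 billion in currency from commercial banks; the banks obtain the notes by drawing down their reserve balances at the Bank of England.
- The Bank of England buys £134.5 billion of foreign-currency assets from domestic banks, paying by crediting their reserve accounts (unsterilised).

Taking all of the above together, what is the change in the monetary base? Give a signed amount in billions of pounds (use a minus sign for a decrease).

+£159.5 billion

Asset purchase (from non-banks) £25 billion: Bank of England balance sheet expands → +£25B.
Currency withdrawal £115 billion: just a shift between currency and reserves — both are base money → 0.
FX purchase £134.5 billion: Bank of England balance sheet expands → +£134.5B.
Net: 25 + 0 + 134.5 = +£159.5 billion.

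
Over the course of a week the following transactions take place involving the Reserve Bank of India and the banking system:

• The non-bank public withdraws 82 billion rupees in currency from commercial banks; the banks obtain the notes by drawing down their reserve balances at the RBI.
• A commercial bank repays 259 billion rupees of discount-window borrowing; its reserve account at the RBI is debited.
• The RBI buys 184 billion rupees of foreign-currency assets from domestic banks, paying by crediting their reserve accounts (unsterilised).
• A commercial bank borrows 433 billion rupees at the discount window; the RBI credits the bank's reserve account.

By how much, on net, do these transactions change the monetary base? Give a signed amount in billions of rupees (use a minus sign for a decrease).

+358 billion

RBI balance sheet:
  Assets:      Loans to banks +174B, Foreign assets +184B
  Liabilities: Bank reserves +276B, Currency in circulation +82B
Monetary base = currency + reserves: +82B + (+276B) = +358 billion.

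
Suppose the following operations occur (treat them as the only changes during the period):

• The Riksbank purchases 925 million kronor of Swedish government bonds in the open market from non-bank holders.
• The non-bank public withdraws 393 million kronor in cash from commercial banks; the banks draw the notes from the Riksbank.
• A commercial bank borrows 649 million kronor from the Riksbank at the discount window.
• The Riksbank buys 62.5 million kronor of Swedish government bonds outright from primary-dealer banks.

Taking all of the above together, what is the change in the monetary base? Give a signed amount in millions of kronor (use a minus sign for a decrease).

Asset purchase (from non-banks) 925 million kronor: Riksbank balance sheet expands → +925M.
Currency withdrawal 393 million kronor: just a shift between currency and reserves — both are base money → 0.
Discount-window loan 649 million kronor: Riksbank balance sheet expands → +649M.
OMO purchase (from banks) 62.5 million kronor: Riksbank balance sheet expands → +62.5M.
Net: 925 + 0 + 649 + 62.5 = +1636.5 million.

+1636.5 million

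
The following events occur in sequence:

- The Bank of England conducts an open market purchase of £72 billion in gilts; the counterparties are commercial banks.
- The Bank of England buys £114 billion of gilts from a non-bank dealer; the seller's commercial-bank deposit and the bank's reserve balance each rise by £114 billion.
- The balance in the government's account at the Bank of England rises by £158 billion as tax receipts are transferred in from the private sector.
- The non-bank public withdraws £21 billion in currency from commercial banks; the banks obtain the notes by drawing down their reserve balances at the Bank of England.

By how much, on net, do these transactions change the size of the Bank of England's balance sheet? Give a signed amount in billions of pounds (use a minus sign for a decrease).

+£186 billion

OMO purchase (from banks) £72 billion: a Bank of England asset is acquired → +£72B.
Asset purchase (from non-banks) £114 billion: a Bank of England asset is acquired → +£114B.
Government account inflow £158 billion: only the composition of liabilities changes → 0.
Currency withdrawal £21 billion: only the composition of liabilities changes → 0.
Net: 72 + 114 + 0 + 0 = +£186 billion.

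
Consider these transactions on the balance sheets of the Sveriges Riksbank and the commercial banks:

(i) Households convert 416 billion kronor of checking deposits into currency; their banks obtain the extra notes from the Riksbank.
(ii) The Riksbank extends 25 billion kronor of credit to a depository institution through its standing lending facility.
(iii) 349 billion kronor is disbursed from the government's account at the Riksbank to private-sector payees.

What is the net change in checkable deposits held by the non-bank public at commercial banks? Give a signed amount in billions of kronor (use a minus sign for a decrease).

-67 billion

Currency withdrawal 416 billion kronor: non-bank counterparties' bank balances fall → −416B.
Discount-window loan 25 billion kronor: the counterparty is a bank, so public deposits are unchanged → 0.
Government spending 349 billion kronor: non-bank counterparties' bank balances rise → +349B.
Net: −416 + 0 + 349 = -67 billion.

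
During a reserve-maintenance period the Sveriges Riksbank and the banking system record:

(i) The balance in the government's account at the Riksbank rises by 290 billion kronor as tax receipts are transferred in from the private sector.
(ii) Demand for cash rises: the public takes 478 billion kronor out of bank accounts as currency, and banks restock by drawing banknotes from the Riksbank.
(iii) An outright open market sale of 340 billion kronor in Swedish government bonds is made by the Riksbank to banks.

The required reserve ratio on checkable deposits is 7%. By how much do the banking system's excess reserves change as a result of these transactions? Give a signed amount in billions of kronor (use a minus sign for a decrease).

Government account inflow 290 billion kronor: reserves −290B, deposits −290B.
Currency withdrawal 478 billion kronor: reserves −478B, deposits −478B.
OMO sale (to banks) 340 billion kronor: reserves −340B, deposits 0.
Totals: Δreserves = −1108B, Δdeposits = −768B.
Δrequired reserves = 7% × −768B = −53.76B.
Δexcess reserves = Δreserves − Δrequired = −1108B − (−53.76B) = -1054.24 billion.

-1054.24 billion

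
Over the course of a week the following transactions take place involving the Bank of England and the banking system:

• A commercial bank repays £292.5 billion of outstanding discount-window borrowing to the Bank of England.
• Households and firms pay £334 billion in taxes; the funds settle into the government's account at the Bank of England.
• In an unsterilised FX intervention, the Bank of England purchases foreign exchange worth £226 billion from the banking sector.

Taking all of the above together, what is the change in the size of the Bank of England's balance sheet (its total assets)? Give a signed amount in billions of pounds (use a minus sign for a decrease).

-£66.5 billion

Discount-window repayment £292.5 billion: a Bank of England asset is shed → −£292.5B.
Government account inflow £334 billion: only the composition of liabilities changes → 0.
FX purchase £226 billion: a Bank of England asset is acquired → +£226B.
Net: −292.5 + 0 + 226 = -£66.5 billion.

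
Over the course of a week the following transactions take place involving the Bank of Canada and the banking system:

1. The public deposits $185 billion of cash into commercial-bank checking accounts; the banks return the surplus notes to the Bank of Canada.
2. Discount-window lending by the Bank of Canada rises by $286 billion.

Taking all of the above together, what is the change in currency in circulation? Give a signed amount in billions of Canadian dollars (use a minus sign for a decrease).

Currency deposit $185 billion: notes return to the central bank → −$185B.
Discount-window loan $286 billion: no currency enters or leaves circulation → 0.
Net: −185 + 0 = -$185 billion.

-$185 billion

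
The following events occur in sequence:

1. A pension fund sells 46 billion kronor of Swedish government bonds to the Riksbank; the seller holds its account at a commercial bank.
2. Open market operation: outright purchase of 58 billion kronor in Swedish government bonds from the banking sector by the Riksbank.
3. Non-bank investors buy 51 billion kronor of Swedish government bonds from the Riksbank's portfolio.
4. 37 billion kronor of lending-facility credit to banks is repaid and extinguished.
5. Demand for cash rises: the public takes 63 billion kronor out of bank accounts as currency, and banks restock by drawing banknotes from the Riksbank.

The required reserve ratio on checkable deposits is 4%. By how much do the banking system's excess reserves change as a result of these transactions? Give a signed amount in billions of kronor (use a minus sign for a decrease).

Asset purchase (from non-banks) 46 billion kronor: reserves +46B, deposits +46B.
OMO purchase (from banks) 58 billion kronor: reserves +58B, deposits 0.
Asset sale (to non-banks) 51 billion kronor: reserves −51B, deposits −51B.
Discount-window repayment 37 billion kronor: reserves −37B, deposits 0.
Currency withdrawal 63 billion kronor: reserves −63B, deposits −63B.
Totals: Δreserves = −47B, Δdeposits = −68B.
Δrequired reserves = 4% × −68B = −2.72B.
Δexcess reserves = Δreserves − Δrequired = −47B − (−2.72B) = -44.28 billion.

-44.28 billion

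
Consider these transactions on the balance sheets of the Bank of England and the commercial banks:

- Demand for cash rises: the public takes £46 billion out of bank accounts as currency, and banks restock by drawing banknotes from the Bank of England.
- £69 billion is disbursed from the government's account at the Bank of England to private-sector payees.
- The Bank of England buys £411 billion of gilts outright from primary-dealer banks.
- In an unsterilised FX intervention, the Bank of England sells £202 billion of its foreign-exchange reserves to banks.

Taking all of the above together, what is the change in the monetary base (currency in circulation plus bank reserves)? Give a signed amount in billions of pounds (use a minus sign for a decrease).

Bank of England balance sheet:
  Assets:      Securities +£411B, Foreign assets −£202B
  Liabilities: Bank reserves +£232B, Currency in circulation +£46B, Government deposits −£69B
Monetary base = currency + reserves: +£46B + (+£232B) = +£278 billion.

+£278 billion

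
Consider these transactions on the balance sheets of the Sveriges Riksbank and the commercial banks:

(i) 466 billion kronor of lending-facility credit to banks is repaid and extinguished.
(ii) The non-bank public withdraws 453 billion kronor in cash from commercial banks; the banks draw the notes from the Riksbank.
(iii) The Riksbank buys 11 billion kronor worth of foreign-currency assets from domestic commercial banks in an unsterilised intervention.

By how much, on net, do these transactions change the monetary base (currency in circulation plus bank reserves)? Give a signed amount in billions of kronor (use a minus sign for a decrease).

-455 billion

Discount-window repayment 466 billion kronor: Riksbank balance sheet contracts → −466B.
Currency withdrawal 453 billion kronor: just a shift between currency and reserves — both are base money → 0.
FX purchase 11 billion kronor: Riksbank balance sheet expands → +11B.
Net: −466 + 0 + 11 = -455 billion.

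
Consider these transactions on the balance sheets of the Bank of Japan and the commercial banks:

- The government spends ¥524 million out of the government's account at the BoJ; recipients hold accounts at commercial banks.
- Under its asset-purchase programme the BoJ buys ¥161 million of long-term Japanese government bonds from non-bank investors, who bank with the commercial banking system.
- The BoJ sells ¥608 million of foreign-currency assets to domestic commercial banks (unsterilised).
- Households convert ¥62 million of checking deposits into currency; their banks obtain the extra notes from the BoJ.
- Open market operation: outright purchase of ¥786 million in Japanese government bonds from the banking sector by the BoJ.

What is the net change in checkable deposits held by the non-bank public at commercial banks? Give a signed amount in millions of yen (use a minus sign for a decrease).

+¥623 million

BoJ balance sheet:
  Assets:      Securities +¥947M, Foreign assets −¥608M
  Liabilities: Bank reserves +¥801M, Currency in circulation +¥62M, Government deposits −¥524M
Commercial banking system:
  Assets:      Reserves at CB +¥801M, Securities −¥786M, Foreign assets +¥608M
  Liabilities: Checkable deposits +¥623M
So the change in checkable deposits held by the non-bank public at commercial banks is +¥623 million.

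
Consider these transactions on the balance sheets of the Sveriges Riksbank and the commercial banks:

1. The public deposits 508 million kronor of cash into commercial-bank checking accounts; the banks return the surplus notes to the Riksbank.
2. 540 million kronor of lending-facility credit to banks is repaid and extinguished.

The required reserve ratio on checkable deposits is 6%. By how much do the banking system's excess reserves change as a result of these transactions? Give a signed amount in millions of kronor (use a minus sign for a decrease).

-62.48 million

Currency deposit 508 million kronor: reserves +508M, deposits +508M.
Discount-window repayment 540 million kronor: reserves −540M, deposits 0.
Totals: Δreserves = −32M, Δdeposits = +508M.
Δrequired reserves = 6% × +508M = +30.48M.
Δexcess reserves = Δreserves − Δrequired = −32M − (+30.48M) = -62.48 million.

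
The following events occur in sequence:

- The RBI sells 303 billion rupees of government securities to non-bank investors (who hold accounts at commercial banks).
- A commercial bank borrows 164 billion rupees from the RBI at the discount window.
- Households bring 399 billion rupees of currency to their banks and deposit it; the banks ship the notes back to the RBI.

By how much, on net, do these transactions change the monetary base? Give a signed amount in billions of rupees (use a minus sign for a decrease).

-139 billion

Asset sale (to non-banks) 303 billion rupees: RBI balance sheet contracts → −303B.
Discount-window loan 164 billion rupees: RBI balance sheet expands → +164B.
Currency deposit 399 billion rupees: just a shift between currency and reserves — both are base money → 0.
Net: −303 + 164 + 0 = -139 billion.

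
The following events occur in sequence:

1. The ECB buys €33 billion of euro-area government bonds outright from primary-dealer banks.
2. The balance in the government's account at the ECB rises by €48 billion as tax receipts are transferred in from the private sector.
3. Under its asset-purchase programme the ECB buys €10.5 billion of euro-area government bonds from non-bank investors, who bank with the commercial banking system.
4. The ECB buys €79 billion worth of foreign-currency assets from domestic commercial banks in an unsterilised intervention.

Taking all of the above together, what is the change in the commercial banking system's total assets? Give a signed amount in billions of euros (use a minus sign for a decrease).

-€37.5 billion

ECB balance sheet:
  Assets:      Securities +€43.5B, Foreign assets +€79B
  Liabilities: Bank reserves +€74.5B, Government deposits +€48B
Commercial banking system:
  Assets:      Reserves at CB +€74.5B, Securities −€33B, Foreign assets −€79B
  Liabilities: Checkable deposits −€37.5B
Change in total bank assets = -€37.5 billion.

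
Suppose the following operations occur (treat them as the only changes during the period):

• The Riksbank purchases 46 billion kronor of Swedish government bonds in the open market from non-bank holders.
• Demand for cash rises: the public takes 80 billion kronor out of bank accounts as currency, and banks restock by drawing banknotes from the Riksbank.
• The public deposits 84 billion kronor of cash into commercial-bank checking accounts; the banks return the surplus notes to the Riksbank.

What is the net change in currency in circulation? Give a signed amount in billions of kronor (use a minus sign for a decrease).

-4 billion

Asset purchase (from non-banks) 46 billion kronor: no currency enters or leaves circulation → 0.
Currency withdrawal 80 billion kronor: notes leave the central bank → +80B.
Currency deposit 84 billion kronor: notes return to the central bank → −84B.
Net: 0 + 80 − 84 = -4 billion.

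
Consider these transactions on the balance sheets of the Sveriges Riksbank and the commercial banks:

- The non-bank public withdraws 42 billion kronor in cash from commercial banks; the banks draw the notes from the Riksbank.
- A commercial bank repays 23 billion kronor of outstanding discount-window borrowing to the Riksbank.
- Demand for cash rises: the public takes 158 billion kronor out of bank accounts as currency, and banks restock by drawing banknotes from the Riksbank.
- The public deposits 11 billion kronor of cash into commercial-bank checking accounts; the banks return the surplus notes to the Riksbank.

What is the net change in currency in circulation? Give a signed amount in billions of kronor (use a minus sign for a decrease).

+189 billion

Currency withdrawal 42 billion kronor: notes leave the central bank → +42B.
Discount-window repayment 23 billion kronor: no currency enters or leaves circulation → 0.
Currency withdrawal 158 billion kronor: notes leave the central bank → +158B.
Currency deposit 11 billion kronor: notes return to the central bank → −11B.
Net: 42 + 0 + 158 − 11 = +189 billion.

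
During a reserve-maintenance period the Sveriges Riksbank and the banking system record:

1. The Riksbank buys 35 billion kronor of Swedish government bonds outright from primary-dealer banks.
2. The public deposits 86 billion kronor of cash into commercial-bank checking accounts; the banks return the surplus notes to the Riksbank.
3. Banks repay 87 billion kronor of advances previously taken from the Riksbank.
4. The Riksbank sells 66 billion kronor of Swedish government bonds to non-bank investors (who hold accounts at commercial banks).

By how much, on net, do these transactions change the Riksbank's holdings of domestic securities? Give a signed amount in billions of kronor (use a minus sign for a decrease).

OMO purchase (from banks) 35 billion kronor: securities added to the Riksbank's portfolio → +35B.
Currency deposit 86 billion kronor: the Riksbank's securities portfolio is untouched → 0.
Discount-window repayment 87 billion kronor: the Riksbank's securities portfolio is untouched → 0.
Asset sale (to non-banks) 66 billion kronor: securities removed from the Riksbank's portfolio → −66B.
Net: 35 + 0 + 0 − 66 = -31 billion.

-31 billion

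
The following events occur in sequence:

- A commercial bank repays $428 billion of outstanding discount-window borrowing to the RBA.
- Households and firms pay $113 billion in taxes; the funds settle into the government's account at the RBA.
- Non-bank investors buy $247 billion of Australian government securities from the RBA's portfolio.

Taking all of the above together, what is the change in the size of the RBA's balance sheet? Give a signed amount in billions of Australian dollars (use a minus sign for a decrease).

-$675 billion

Discount-window repayment $428 billion: an RBA asset is shed → −$428B.
Government account inflow $113 billion: only the composition of liabilities changes → 0.
Asset sale (to non-banks) $247 billion: an RBA asset is shed → −$247B.
Net: −428 + 0 − 247 = -$675 billion.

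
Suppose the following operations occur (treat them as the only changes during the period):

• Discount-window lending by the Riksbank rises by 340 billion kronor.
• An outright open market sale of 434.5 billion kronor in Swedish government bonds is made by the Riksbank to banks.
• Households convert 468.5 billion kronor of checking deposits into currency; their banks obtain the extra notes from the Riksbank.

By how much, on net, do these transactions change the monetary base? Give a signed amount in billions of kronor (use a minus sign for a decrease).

-94.5 billion

Discount-window loan 340 billion kronor: Riksbank balance sheet expands → +340B.
OMO sale (to banks) 434.5 billion kronor: Riksbank balance sheet contracts → −434.5B.
Currency withdrawal 468.5 billion kronor: just a shift between currency and reserves — both are base money → 0.
Net: 340 − 434.5 + 0 = -94.5 billion.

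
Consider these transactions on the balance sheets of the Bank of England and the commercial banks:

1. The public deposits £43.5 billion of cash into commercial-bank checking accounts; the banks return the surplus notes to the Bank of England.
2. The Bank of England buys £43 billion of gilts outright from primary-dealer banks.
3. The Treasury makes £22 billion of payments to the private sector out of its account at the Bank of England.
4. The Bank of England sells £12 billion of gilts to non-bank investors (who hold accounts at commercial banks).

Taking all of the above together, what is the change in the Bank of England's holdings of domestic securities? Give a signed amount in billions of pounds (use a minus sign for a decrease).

+£31 billion

Currency deposit £43.5 billion: the Bank of England's securities portfolio is untouched → 0.
OMO purchase (from banks) £43 billion: securities added to the Bank of England's portfolio → +£43B.
Government spending £22 billion: the Bank of England's securities portfolio is untouched → 0.
Asset sale (to non-banks) £12 billion: securities removed from the Bank of England's portfolio → −£12B.
Net: 0 + 43 + 0 − 12 = +£31 billion.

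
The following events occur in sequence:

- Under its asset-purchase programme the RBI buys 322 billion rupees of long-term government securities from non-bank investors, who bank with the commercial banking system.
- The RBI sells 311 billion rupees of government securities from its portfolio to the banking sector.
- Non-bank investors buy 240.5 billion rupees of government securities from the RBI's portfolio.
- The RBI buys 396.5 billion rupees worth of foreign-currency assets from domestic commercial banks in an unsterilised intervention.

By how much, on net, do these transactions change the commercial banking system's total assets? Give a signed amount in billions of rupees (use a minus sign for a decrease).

Asset purchase (from non-banks) 322 billion rupees: bank balance sheets expand → +322B.
OMO sale (to banks) 311 billion rupees: just an asset swap on bank balance sheets → 0.
Asset sale (to non-banks) 240.5 billion rupees: bank balance sheets shrink → −240.5B.
FX purchase 396.5 billion rupees: just an asset swap on bank balance sheets → 0.
Net: 322 + 0 − 240.5 + 0 = +81.5 billion.

+81.5 billion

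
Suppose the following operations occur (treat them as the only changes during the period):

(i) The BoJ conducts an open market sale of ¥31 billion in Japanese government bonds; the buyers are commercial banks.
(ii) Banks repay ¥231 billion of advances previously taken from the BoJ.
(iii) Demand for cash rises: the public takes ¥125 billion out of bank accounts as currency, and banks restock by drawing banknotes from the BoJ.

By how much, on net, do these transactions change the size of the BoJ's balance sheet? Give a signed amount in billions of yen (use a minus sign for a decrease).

-¥262 billion

OMO sale (to banks) ¥31 billion: a BoJ asset is shed → −¥31B.
Discount-window repayment ¥231 billion: a BoJ asset is shed → −¥231B.
Currency withdrawal ¥125 billion: only the composition of liabilities changes → 0.
Net: −31 − 231 + 0 = -¥262 billion.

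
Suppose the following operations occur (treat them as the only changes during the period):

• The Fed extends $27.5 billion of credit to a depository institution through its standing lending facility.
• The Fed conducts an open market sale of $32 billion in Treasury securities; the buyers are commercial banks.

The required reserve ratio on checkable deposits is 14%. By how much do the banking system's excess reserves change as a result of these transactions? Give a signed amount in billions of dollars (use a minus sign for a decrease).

Discount-window loan $27.5 billion: reserves +$27.5B, deposits 0.
OMO sale (to banks) $32 billion: reserves −$32B, deposits 0.
Totals: Δreserves = −$4.5B, Δdeposits = 0.
Δrequired reserves = 14% × 0 = 0.
Δexcess reserves = Δreserves − Δrequired = −$4.5B − (0) = -$4.5 billion.

-$4.5 billion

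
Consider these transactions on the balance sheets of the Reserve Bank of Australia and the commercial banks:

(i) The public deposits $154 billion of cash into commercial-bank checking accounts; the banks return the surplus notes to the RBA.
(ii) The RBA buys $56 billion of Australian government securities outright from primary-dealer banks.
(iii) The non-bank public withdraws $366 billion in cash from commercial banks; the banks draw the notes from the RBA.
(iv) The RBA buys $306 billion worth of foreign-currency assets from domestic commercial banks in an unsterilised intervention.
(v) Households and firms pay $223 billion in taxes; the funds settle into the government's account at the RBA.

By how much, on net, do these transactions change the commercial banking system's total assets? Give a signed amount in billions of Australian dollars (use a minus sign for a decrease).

RBA balance sheet:
  Assets:      Securities +$56B, Foreign assets +$306B
  Liabilities: Bank reserves −$73B, Currency in circulation +$212B, Government deposits +$223B
Commercial banking system:
  Assets:      Reserves at CB −$73B, Securities −$56B, Foreign assets −$306B
  Liabilities: Checkable deposits −$435B
Change in total bank assets = -$435 billion.

-$435 billion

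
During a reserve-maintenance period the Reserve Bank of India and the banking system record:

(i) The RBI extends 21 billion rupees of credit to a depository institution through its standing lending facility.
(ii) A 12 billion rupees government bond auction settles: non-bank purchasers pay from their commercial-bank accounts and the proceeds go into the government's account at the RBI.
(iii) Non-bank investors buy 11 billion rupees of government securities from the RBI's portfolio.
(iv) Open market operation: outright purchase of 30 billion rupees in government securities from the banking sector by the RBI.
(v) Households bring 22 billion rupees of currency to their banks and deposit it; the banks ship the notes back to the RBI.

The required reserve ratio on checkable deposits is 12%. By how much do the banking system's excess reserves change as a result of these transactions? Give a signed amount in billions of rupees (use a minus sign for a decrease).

Discount-window loan 21 billion rupees: reserves +21B, deposits 0.
Government account inflow 12 billion rupees: reserves −12B, deposits −12B.
Asset sale (to non-banks) 11 billion rupees: reserves −11B, deposits −11B.
OMO purchase (from banks) 30 billion rupees: reserves +30B, deposits 0.
Currency deposit 22 billion rupees: reserves +22B, deposits +22B.
Totals: Δreserves = +50B, Δdeposits = −1B.
Δrequired reserves = 12% × −1B = −0.12B.
Δexcess reserves = Δreserves − Δrequired = +50B − (−0.12B) = +50.12 billion.

+50.12 billion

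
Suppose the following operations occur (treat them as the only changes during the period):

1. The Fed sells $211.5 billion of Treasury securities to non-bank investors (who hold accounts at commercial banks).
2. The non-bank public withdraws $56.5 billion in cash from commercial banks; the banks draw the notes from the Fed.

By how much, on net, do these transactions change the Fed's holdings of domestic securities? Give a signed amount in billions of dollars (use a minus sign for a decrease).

-$211.5 billion

Fed balance sheet:
  Assets:      Securities −$211.5B
  Liabilities: Bank reserves −$268B, Currency in circulation +$56.5B
Commercial banking system:
  Assets:      Reserves at CB −$268B
  Liabilities: Checkable deposits −$268B
So the change in the Fed's holdings of domestic securities is -$211.5 billion.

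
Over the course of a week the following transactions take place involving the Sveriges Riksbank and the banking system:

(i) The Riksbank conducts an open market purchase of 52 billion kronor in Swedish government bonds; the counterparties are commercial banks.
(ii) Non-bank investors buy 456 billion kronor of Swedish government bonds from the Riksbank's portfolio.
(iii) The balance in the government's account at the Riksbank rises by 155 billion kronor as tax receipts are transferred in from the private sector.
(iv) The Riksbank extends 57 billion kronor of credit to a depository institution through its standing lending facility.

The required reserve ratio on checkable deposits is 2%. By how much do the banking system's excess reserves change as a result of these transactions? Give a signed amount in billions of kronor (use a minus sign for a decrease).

OMO purchase (from banks) 52 billion kronor: reserves +52B, deposits 0.
Asset sale (to non-banks) 456 billion kronor: reserves −456B, deposits −456B.
Government account inflow 155 billion kronor: reserves −155B, deposits −155B.
Discount-window loan 57 billion kronor: reserves +57B, deposits 0.
Totals: Δreserves = −502B, Δdeposits = −611B.
Δrequired reserves = 2% × −611B = −12.22B.
Δexcess reserves = Δreserves − Δrequired = −502B − (−12.22B) = -489.78 billion.

-489.78 billion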